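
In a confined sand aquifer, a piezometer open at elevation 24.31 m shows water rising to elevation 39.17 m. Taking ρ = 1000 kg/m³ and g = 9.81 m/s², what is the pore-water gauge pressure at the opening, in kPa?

P ≈ 146 kPa

Pressure head ψ = h − z = 39.17 − 24.31 = 14.86 m.
P = ρgψ = 1000 × 9.81 × 14.86 = 145777 Pa ≈ 146 kPa.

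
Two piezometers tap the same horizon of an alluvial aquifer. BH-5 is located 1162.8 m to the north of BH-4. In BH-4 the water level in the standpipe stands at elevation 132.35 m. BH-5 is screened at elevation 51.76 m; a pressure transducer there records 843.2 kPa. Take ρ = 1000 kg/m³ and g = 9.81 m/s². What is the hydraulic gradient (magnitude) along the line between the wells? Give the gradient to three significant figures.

Total head at BH-4: h = 132.35 m (water level in the piezometer is the total head).
Pressure head at BH-5: ψ = P/(ρg) = 843.2×1000 / (1000 × 9.81) = 85.95 m.
Total head at BH-5: h = z + ψ = 51.76 + 85.95 = 137.71 m.
Head difference: h(BH-4) − h(BH-5) = 132.35 − 137.71 = -5.36 m.
Hydraulic gradient: i = |Δh| / L = 5.36 / 1162.8 = 0.00461.

i ≈ 0.00461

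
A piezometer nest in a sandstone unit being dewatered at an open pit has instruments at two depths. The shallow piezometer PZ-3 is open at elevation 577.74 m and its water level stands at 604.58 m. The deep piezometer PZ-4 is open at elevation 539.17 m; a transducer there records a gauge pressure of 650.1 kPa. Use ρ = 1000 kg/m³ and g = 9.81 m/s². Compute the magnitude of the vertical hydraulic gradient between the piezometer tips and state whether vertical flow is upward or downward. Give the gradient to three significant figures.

|i_v| ≈ 0.0223; vertical flow is upward

Total head at PZ-3: h = 604.58 m (water level in the standpipe).
Pressure head at PZ-4: ψ = P/(ρg) = 650.1×1000 / (1000 × 9.81) = 66.27 m.
Total head at PZ-4: h = z + ψ = 539.17 + 66.27 = 605.44 m.
Δh = h(PZ-3) − h(PZ-4) = 604.58 − 605.44 = -0.86 m.
Vertical separation Δz = 577.74 − 539.17 = 38.57 m.
|i_v| = |Δh| / Δz = 0.86 / 38.57 = 0.0223.
Head is higher in the deep piezometer, so vertical flow is upward (discharge condition).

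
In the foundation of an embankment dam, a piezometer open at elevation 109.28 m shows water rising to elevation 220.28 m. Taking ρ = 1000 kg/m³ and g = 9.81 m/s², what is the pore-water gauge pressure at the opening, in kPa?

Pressure head ψ = h − z = 220.28 − 109.28 = 111.00 m.
P = ρgψ = 1000 × 9.81 × 111.00 = 1088910 Pa ≈ 1090 kPa.

P ≈ 1090 kPa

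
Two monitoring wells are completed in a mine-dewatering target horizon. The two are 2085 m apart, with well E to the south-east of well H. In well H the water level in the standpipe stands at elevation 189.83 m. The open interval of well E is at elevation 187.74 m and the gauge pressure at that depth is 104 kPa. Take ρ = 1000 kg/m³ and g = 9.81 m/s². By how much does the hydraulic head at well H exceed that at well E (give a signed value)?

Δh ≈ -8.51 m

Total head at well H: h = 189.83 m (water level in the piezometer is the total head).
Pressure head at well E: ψ = P/(ρg) = 104×1000 / (1000 × 9.81) = 10.60 m.
Total head at well E: h = z + ψ = 187.74 + 10.60 = 198.34 m.
Head difference: h(well H) − h(well E) = 189.83 − 198.34 = -8.51 m.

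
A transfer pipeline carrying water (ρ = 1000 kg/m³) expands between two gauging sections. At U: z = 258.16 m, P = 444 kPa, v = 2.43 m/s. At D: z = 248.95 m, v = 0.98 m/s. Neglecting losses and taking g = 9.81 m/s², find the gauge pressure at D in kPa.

Pressure head at U: ψ₁ = P₁/(ρg) = 444×1000 / (1000 × 9.81) = 45.26 m.
Velocity heads: v₁²/2g = 2.43²/19.62 = 0.301 m; v₂²/2g = 0.98²/19.62 = 0.049 m.
Total head H = z₁ + ψ₁ + v₁²/2g = 258.16 + 45.26 + 0.301 = 303.72 m.
ψ₂ = H − z₂ − v₂²/2g = 303.72 − 248.95 − 0.049 = 54.72 m.
P₂ = ρgψ₂ = 1000 × 9.81 × 54.72 ≈ 537 kPa.

P₂ ≈ 537 kPa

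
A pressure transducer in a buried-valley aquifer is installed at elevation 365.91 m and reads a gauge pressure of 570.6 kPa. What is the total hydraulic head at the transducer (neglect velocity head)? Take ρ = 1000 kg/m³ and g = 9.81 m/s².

h ≈ 424.08 m

ψ = P/(ρg) = 570.6×1000 / (1000 × 9.81) = 58.17 m.
h = z + ψ = 365.91 + 58.17 = 424.08 m.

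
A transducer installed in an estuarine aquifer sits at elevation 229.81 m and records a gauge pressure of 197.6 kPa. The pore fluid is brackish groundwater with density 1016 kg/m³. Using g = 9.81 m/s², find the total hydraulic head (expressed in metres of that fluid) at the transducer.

h ≈ 249.64 m

ψ = P/(ρg) = 197.6×1000 / (1016 × 9.81) = 19.83 m.
h = z + ψ = 229.81 + 19.83 = 249.64 m.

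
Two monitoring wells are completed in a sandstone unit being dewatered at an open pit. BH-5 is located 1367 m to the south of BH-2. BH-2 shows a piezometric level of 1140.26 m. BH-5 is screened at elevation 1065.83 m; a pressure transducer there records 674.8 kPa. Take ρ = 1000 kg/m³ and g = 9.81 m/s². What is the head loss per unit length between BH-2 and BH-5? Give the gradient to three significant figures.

Total head at BH-2: h = 1140.26 m (water level in the piezometer is the total head).
Pressure head at BH-5: ψ = P/(ρg) = 674.8×1000 / (1000 × 9.81) = 68.79 m.
Total head at BH-5: h = z + ψ = 1065.83 + 68.79 = 1134.62 m.
Head difference: h(BH-2) − h(BH-5) = 1140.26 − 1134.62 = 5.64 m.
Hydraulic gradient: i = |Δh| / L = 5.64 / 1367 = 0.00413.

i ≈ 0.00413 m/m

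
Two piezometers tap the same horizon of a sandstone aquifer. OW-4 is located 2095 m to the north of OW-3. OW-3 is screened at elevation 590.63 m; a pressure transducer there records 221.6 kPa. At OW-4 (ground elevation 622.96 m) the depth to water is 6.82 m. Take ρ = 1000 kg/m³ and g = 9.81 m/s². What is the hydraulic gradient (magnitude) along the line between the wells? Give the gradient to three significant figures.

Pressure head at OW-3: ψ = P/(ρg) = 221.6×1000 / (1000 × 9.81) = 22.59 m.
Total head at OW-3: h = z + ψ = 590.63 + 22.59 = 613.22 m.
Total head at OW-4: h = 622.96 − 6.82 = 616.14 m.
Head difference: h(OW-3) − h(OW-4) = 613.22 − 616.14 = -2.92 m.
Hydraulic gradient: i = |Δh| / L = 2.92 / 2095 = 0.00139.

i ≈ 0.00139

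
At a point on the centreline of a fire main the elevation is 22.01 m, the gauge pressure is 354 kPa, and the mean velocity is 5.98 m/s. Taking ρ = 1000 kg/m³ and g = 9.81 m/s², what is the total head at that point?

h ≈ 59.92 m

Pressure head ψ = P/(ρg) = 354×1000 / (1000 × 9.81) = 36.09 m.
Velocity head = v²/(2g) = 5.98² / (2 × 9.81) = 1.823 m.
h = z + ψ + v²/(2g) = 22.01 + 36.09 + 1.823 = 59.92 m.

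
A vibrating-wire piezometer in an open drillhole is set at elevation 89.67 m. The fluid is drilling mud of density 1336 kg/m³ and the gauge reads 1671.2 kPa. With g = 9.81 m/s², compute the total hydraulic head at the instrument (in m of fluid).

h ≈ 217.18 m

ψ = P/(ρg) = 1671.2×1000 / (1336 × 9.81) = 127.51 m.
h = z + ψ = 89.67 + 127.51 = 217.18 m.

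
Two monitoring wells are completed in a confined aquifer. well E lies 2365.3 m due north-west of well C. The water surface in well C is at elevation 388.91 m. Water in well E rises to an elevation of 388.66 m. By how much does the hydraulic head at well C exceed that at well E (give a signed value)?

Δh ≈ 0.25 m

Total head at well C: h = 388.91 m (water level in the piezometer is the total head).
Total head at well E: h = 388.66 m (water level in the piezometer is the total head).
Head difference: h(well C) − h(well E) = 388.91 − 388.66 = 0.25 m.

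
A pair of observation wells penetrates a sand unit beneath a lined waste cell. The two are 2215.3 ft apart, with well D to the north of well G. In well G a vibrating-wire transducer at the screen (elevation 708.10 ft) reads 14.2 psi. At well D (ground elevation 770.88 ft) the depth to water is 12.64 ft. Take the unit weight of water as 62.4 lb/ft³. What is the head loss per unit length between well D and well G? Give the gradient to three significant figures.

i ≈ 0.00784 ft/ft

Pressure head at well G: ψ = 144·P/γ = 144 × 14.2 / 62.4 = 32.77 ft.
Total head at well G: h = z + ψ = 708.10 + 32.77 = 740.87 ft.
Total head at well D: h = 770.88 − 12.64 = 758.24 ft.
Head difference: h(well G) − h(well D) = 740.87 − 758.24 = -17.37 ft.
Hydraulic gradient: i = |Δh| / L = 17.37 / 2215.3 = 0.00784.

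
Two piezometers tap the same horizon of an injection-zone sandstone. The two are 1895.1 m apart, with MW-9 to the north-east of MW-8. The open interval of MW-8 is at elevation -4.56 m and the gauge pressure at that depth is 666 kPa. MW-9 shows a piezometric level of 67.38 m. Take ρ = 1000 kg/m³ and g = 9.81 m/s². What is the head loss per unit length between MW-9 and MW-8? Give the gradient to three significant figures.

i ≈ 0.00214 m/m

Pressure head at MW-8: ψ = P/(ρg) = 666×1000 / (1000 × 9.81) = 67.89 m.
Total head at MW-8: h = z + ψ = -4.56 + 67.89 = 63.33 m.
Total head at MW-9: h = 67.38 m (water level in the piezometer is the total head).
Head difference: h(MW-8) − h(MW-9) = 63.33 − 67.38 = -4.05 m.
Hydraulic gradient: i = |Δh| / L = 4.05 / 1895.1 = 0.00214.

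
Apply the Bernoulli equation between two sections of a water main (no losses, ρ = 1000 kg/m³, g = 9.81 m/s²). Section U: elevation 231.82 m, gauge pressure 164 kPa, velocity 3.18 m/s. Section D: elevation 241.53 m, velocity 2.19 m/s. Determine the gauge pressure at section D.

Pressure head at U: ψ₁ = P₁/(ρg) = 164×1000 / (1000 × 9.81) = 16.72 m.
Velocity heads: v₁²/2g = 3.18²/19.62 = 0.515 m; v₂²/2g = 2.19²/19.62 = 0.244 m.
Total head H = z₁ + ψ₁ + v₁²/2g = 231.82 + 16.72 + 0.515 = 249.05 m.
ψ₂ = H − z₂ − v₂²/2g = 249.05 − 241.53 − 0.244 = 7.28 m.
P₂ = ρgψ₂ = 1000 × 9.81 × 7.28 ≈ 71.4 kPa.

P₂ ≈ 71.4 kPa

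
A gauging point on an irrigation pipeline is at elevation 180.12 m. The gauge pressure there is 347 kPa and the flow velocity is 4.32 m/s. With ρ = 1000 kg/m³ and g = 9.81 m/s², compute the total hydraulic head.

h ≈ 216.44 m

Pressure head ψ = P/(ρg) = 347×1000 / (1000 × 9.81) = 35.37 m.
Velocity head = v²/(2g) = 4.32² / (2 × 9.81) = 0.951 m.
h = z + ψ + v²/(2g) = 180.12 + 35.37 + 0.951 = 216.44 m.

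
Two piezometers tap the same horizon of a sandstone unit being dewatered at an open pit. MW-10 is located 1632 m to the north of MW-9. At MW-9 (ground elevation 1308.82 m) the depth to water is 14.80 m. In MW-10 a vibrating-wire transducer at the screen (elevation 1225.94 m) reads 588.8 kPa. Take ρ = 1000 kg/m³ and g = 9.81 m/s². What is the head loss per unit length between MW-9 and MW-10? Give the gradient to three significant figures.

i ≈ 0.00494 m/m

Total head at MW-9: h = 1308.82 − 14.80 = 1294.02 m.
Pressure head at MW-10: ψ = P/(ρg) = 588.8×1000 / (1000 × 9.81) = 60.02 m.
Total head at MW-10: h = z + ψ = 1225.94 + 60.02 = 1285.96 m.
Head difference: h(MW-9) − h(MW-10) = 1294.02 − 1285.96 = 8.06 m.
Hydraulic gradient: i = |Δh| / L = 8.06 / 1632 = 0.00494.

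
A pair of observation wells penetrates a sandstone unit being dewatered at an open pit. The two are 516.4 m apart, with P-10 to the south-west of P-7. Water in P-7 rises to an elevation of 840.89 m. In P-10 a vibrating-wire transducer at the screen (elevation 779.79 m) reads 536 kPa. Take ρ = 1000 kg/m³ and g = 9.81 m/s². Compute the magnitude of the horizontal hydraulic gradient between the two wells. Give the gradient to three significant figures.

i ≈ 0.0125

Total head at P-7: h = 840.89 m (water level in the piezometer is the total head).
Pressure head at P-10: ψ = P/(ρg) = 536×1000 / (1000 × 9.81) = 54.64 m.
Total head at P-10: h = z + ψ = 779.79 + 54.64 = 834.43 m.
Head difference: h(P-7) − h(P-10) = 840.89 − 834.43 = 6.46 m.
Hydraulic gradient: i = |Δh| / L = 6.46 / 516.4 = 0.0125.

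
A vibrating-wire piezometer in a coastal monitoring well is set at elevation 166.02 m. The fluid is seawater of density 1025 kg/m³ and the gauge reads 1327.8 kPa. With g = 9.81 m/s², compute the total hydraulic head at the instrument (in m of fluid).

ψ = P/(ρg) = 1327.8×1000 / (1025 × 9.81) = 132.05 m.
h = z + ψ = 166.02 + 132.05 = 298.07 m.

h ≈ 298.07 m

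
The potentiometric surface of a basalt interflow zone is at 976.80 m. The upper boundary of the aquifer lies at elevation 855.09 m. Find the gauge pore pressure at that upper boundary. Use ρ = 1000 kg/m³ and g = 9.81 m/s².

P ≈ 1190 kPa

Pressure head at the aquifer top: ψ = h − z = 976.80 − 855.09 = 121.71 m.
P = ρgψ = 1000 × 9.81 × 121.71 = 1193975 Pa ≈ 1190 kPa.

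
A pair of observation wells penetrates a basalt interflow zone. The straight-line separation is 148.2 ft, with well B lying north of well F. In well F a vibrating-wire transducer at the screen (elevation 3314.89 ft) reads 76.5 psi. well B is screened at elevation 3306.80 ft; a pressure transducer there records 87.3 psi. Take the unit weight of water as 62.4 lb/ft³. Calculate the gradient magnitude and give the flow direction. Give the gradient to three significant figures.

Pressure head at well F: ψ = 144·P/γ = 144 × 76.5 / 62.4 = 176.54 ft.
Total head at well F: h = z + ψ = 3314.89 + 176.54 = 3491.43 ft.
Pressure head at well B: ψ = 144·P/γ = 144 × 87.3 / 62.4 = 201.46 ft.
Total head at well B: h = z + ψ = 3306.80 + 201.46 = 3508.26 ft.
Head difference: h(well F) − h(well B) = 3491.43 − 3508.26 = -16.83 ft.
Hydraulic gradient: i = |Δh| / L = 16.83 / 148.2 = 0.114.
Flow is from higher to lower head: from well B toward well F, i.e. toward the south.

i ≈ 0.114; groundwater flows toward the south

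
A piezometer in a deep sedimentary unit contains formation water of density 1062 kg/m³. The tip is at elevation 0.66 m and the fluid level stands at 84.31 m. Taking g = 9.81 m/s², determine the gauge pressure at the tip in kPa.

Pressure head ψ = h − z = 84.31 − 0.66 = 83.65 m.
P = ρgψ = 1062 × 9.81 × 83.65 = 871484 Pa ≈ 871 kPa.

P ≈ 871 kPa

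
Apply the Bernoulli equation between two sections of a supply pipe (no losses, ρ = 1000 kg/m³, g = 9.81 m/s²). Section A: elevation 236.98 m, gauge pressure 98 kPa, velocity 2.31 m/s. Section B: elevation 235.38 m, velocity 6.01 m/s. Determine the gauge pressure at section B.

Pressure head at A: ψ₁ = P₁/(ρg) = 98×1000 / (1000 × 9.81) = 9.99 m.
Velocity heads: v₁²/2g = 2.31²/19.62 = 0.272 m; v₂²/2g = 6.01²/19.62 = 1.841 m.
Total head H = z₁ + ψ₁ + v₁²/2g = 236.98 + 9.99 + 0.272 = 247.24 m.
ψ₂ = H − z₂ − v₂²/2g = 247.24 − 235.38 − 1.841 = 10.02 m.
P₂ = ρgψ₂ = 1000 × 9.81 × 10.02 ≈ 98.3 kPa.

P₂ ≈ 98.3 kPa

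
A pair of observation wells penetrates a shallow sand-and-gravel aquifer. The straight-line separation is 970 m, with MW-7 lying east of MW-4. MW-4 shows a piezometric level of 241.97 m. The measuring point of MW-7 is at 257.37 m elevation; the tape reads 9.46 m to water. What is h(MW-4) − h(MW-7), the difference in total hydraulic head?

Δh ≈ -5.94 m

Total head at MW-4: h = 241.97 m (water level in the piezometer is the total head).
Total head at MW-7: h = 257.37 − 9.46 = 247.91 m.
Head difference: h(MW-4) − h(MW-7) = 241.97 − 247.91 = -5.94 m.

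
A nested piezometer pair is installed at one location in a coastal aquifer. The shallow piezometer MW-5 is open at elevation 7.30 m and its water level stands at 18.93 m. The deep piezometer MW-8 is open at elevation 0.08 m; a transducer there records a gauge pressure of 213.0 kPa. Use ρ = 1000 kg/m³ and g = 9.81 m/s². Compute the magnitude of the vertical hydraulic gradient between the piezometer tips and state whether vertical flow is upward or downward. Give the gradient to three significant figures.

|i_v| ≈ 0.396; vertical flow is upward

Total head at MW-5: h = 18.93 m (water level in the standpipe).
Pressure head at MW-8: ψ = P/(ρg) = 213.0×1000 / (1000 × 9.81) = 21.71 m.
Total head at MW-8: h = z + ψ = 0.08 + 21.71 = 21.79 m.
Δh = h(MW-5) − h(MW-8) = 18.93 − 21.79 = -2.86 m.
Vertical separation Δz = 7.30 − 0.08 = 7.22 m.
|i_v| = |Δh| / Δz = 2.86 / 7.22 = 0.396.
Head is higher in the deep piezometer, so vertical flow is upward (discharge condition).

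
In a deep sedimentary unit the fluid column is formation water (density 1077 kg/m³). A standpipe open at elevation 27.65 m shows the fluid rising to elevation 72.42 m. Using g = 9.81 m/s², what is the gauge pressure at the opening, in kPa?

Pressure head ψ = h − z = 72.42 − 27.65 = 44.77 m.
P = ρgψ = 1077 × 9.81 × 44.77 = 473012 Pa ≈ 473 kPa.

P ≈ 473 kPa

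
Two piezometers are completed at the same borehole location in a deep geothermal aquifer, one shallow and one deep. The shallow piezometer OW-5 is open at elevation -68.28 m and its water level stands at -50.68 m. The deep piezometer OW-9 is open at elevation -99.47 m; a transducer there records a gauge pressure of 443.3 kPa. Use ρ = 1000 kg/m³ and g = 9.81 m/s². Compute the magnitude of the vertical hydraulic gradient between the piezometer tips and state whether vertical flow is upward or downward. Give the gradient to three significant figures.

|i_v| ≈ 0.115; vertical flow is downward

Total head at OW-5: h = -50.68 m (water level in the standpipe).
Pressure head at OW-9: ψ = P/(ρg) = 443.3×1000 / (1000 × 9.81) = 45.19 m.
Total head at OW-9: h = z + ψ = -99.47 + 45.19 = -54.28 m.
Δh = h(OW-5) − h(OW-9) = -50.68 − (-54.28) = 3.60 m.
Vertical separation Δz = -68.28 − (-99.47) = 31.19 m.
|i_v| = |Δh| / Δz = 3.60 / 31.19 = 0.115.
Head is higher in the shallow piezometer, so vertical flow is downward (recharge condition).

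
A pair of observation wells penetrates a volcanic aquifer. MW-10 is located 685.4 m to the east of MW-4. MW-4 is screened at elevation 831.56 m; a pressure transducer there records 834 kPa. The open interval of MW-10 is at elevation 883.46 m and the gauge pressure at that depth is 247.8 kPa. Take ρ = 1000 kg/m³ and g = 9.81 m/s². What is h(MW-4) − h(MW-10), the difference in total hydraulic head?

Pressure head at MW-4: ψ = P/(ρg) = 834×1000 / (1000 × 9.81) = 85.02 m.
Total head at MW-4: h = z + ψ = 831.56 + 85.02 = 916.58 m.
Pressure head at MW-10: ψ = P/(ρg) = 247.8×1000 / (1000 × 9.81) = 25.26 m.
Total head at MW-10: h = z + ψ = 883.46 + 25.26 = 908.72 m.
Head difference: h(MW-4) − h(MW-10) = 916.58 − 908.72 = 7.86 m.

Δh ≈ 7.86 m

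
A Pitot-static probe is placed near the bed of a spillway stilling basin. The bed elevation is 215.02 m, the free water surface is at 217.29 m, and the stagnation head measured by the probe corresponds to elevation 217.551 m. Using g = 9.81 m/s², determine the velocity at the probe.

v ≈ 2.26 m/s

Near the bed, under hydrostatic conditions, the piezometric head (z + ψ) equals the free-surface elevation, 217.29 m.
Velocity head = total − piezometric = 217.551 − 217.29 = 0.261 m.
v = √(2g·h_v) = √(2 × 9.81 × 0.261) = 2.26 m/s.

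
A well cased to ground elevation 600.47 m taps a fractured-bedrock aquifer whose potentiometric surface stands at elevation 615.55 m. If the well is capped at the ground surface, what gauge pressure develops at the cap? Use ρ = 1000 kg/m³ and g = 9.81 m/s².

Head above the cap: Δh = 615.55 − 600.47 = 15.08 m.
P = ρgΔh = 1000 × 9.81 × 15.08 = 147935 Pa ≈ 148 kPa.

P ≈ 148 kPa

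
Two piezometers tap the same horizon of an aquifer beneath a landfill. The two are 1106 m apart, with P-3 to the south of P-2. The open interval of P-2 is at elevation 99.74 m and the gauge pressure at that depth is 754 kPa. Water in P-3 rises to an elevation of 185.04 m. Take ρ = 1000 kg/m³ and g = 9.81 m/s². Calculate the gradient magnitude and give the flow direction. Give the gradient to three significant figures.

i ≈ 0.00763; groundwater flows toward the north

Pressure head at P-2: ψ = P/(ρg) = 754×1000 / (1000 × 9.81) = 76.86 m.
Total head at P-2: h = z + ψ = 99.74 + 76.86 = 176.60 m.
Total head at P-3: h = 185.04 m (water level in the piezometer is the total head).
Head difference: h(P-2) − h(P-3) = 176.60 − 185.04 = -8.44 m.
Hydraulic gradient: i = |Δh| / L = 8.44 / 1106 = 0.00763.
Flow is from higher to lower head: from P-3 toward P-2, i.e. toward the north.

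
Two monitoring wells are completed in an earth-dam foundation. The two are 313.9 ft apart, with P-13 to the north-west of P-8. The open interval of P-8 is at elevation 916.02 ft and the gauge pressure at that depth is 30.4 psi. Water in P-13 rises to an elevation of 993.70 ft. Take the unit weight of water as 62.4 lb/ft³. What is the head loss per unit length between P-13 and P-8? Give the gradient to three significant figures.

Pressure head at P-8: ψ = 144·P/γ = 144 × 30.4 / 62.4 = 70.15 ft.
Total head at P-8: h = z + ψ = 916.02 + 70.15 = 986.17 ft.
Total head at P-13: h = 993.70 ft (water level in the piezometer is the total head).
Head difference: h(P-8) − h(P-13) = 986.17 − 993.70 = -7.53 ft.
Hydraulic gradient: i = |Δh| / L = 7.53 / 313.9 = 0.0240.

i ≈ 0.0240 ft/ft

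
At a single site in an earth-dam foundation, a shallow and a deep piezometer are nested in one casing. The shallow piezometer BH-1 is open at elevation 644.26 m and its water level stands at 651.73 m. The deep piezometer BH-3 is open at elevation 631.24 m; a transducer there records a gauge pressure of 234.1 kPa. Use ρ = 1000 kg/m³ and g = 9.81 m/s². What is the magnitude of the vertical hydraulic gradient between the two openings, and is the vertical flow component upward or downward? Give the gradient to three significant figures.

Total head at BH-1: h = 651.73 m (water level in the standpipe).
Pressure head at BH-3: ψ = P/(ρg) = 234.1×1000 / (1000 × 9.81) = 23.86 m.
Total head at BH-3: h = z + ψ = 631.24 + 23.86 = 655.10 m.
Δh = h(BH-1) − h(BH-3) = 651.73 − 655.10 = -3.37 m.
Vertical separation Δz = 644.26 − 631.24 = 13.02 m.
|i_v| = |Δh| / Δz = 3.37 / 13.02 = 0.259.
Head is higher in the deep piezometer, so vertical flow is upward (discharge condition).

|i_v| ≈ 0.259; vertical flow is upward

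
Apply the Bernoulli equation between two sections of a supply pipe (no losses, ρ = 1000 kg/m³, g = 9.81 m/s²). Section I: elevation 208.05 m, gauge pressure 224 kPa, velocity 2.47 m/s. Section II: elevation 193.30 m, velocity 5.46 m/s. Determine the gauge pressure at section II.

Pressure head at I: ψ₁ = P₁/(ρg) = 224×1000 / (1000 × 9.81) = 22.83 m.
Velocity heads: v₁²/2g = 2.47²/19.62 = 0.311 m; v₂²/2g = 5.46²/19.62 = 1.519 m.
Total head H = z₁ + ψ₁ + v₁²/2g = 208.05 + 22.83 + 0.311 = 231.19 m.
ψ₂ = H − z₂ − v₂²/2g = 231.19 − 193.30 − 1.519 = 36.37 m.
P₂ = ρgψ₂ = 1000 × 9.81 × 36.37 ≈ 357 kPa.

P₂ ≈ 357 kPa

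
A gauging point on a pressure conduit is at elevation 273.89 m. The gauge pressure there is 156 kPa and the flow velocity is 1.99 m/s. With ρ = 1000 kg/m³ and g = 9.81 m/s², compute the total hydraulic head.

h ≈ 289.99 m

Pressure head ψ = P/(ρg) = 156×1000 / (1000 × 9.81) = 15.90 m.
Velocity head = v²/(2g) = 1.99² / (2 × 9.81) = 0.202 m.
h = z + ψ + v²/(2g) = 273.89 + 15.90 + 0.202 = 289.99 m.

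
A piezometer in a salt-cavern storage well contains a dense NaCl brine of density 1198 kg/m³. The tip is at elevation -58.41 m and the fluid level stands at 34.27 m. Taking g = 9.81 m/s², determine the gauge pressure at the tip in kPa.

P ≈ 1090 kPa

Pressure head ψ = h − z = 34.27 − (-58.41) = 92.68 m.
P = ρgψ = 1198 × 9.81 × 92.68 = 1089211 Pa ≈ 1090 kPa.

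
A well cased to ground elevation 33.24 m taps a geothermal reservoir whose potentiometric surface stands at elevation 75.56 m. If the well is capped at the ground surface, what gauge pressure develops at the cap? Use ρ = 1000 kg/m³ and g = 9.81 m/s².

P ≈ 415 kPa

Head above the cap: Δh = 75.56 − 33.24 = 42.32 m.
P = ρgΔh = 1000 × 9.81 × 42.32 = 415159 Pa ≈ 415 kPa.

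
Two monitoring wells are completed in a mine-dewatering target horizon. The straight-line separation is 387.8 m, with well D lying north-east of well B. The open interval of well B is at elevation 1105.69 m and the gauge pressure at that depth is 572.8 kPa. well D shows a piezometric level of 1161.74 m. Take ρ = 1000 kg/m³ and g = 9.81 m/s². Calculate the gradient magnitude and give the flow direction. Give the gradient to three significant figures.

i ≈ 0.00603; groundwater flows toward the north-east

Pressure head at well B: ψ = P/(ρg) = 572.8×1000 / (1000 × 9.81) = 58.39 m.
Total head at well B: h = z + ψ = 1105.69 + 58.39 = 1164.08 m.
Total head at well D: h = 1161.74 m (water level in the piezometer is the total head).
Head difference: h(well B) − h(well D) = 1164.08 − 1161.74 = 2.34 m.
Hydraulic gradient: i = |Δh| / L = 2.34 / 387.8 = 0.00603.
Flow is from higher to lower head: from well B toward well D, i.e. toward the north-east.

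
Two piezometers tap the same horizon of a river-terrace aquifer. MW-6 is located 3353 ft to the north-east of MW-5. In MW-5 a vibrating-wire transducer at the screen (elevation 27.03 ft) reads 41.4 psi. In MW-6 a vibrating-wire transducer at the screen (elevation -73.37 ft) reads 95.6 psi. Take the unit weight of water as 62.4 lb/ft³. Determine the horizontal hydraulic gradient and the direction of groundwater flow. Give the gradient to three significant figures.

Pressure head at MW-5: ψ = 144·P/γ = 144 × 41.4 / 62.4 = 95.54 ft.
Total head at MW-5: h = z + ψ = 27.03 + 95.54 = 122.57 ft.
Pressure head at MW-6: ψ = 144·P/γ = 144 × 95.6 / 62.4 = 220.62 ft.
Total head at MW-6: h = z + ψ = -73.37 + 220.62 = 147.25 ft.
Head difference: h(MW-5) − h(MW-6) = 122.57 − 147.25 = -24.68 ft.
Hydraulic gradient: i = |Δh| / L = 24.68 / 3353 = 0.00736.
Flow is from higher to lower head: from MW-6 toward MW-5, i.e. toward the south-west.

i ≈ 0.00736; groundwater flows toward the south-west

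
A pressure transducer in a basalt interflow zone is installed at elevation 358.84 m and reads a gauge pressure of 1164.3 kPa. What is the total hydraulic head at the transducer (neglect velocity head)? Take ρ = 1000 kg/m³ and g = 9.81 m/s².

ψ = P/(ρg) = 1164.3×1000 / (1000 × 9.81) = 118.69 m.
h = z + ψ = 358.84 + 118.69 = 477.53 m.

h ≈ 477.53 m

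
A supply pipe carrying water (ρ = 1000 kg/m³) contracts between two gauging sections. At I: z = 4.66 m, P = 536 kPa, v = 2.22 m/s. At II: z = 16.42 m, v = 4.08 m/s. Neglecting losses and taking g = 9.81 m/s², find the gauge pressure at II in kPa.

Pressure head at I: ψ₁ = P₁/(ρg) = 536×1000 / (1000 × 9.81) = 54.64 m.
Velocity heads: v₁²/2g = 2.22²/19.62 = 0.251 m; v₂²/2g = 4.08²/19.62 = 0.848 m.
Total head H = z₁ + ψ₁ + v₁²/2g = 4.66 + 54.64 + 0.251 = 59.55 m.
ψ₂ = H − z₂ − v₂²/2g = 59.55 − 16.42 − 0.848 = 42.28 m.
P₂ = ρgψ₂ = 1000 × 9.81 × 42.28 ≈ 415 kPa.

P₂ ≈ 415 kPa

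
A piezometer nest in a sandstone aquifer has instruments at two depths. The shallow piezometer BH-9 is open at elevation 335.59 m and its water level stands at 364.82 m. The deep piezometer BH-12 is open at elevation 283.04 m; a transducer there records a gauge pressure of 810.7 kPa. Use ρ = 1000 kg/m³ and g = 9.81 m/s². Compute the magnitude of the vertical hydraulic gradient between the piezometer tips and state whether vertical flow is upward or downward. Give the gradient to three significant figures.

|i_v| ≈ 0.0164; vertical flow is upward

Total head at BH-9: h = 364.82 m (water level in the standpipe).
Pressure head at BH-12: ψ = P/(ρg) = 810.7×1000 / (1000 × 9.81) = 82.64 m.
Total head at BH-12: h = z + ψ = 283.04 + 82.64 = 365.68 m.
Δh = h(BH-9) − h(BH-12) = 364.82 − 365.68 = -0.86 m.
Vertical separation Δz = 335.59 − 283.04 = 52.55 m.
|i_v| = |Δh| / Δz = 0.86 / 52.55 = 0.0164.
Head is higher in the deep piezometer, so vertical flow is upward (discharge condition).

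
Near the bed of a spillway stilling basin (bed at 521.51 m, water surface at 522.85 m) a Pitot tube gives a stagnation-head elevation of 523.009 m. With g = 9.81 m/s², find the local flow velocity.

v ≈ 1.77 m/s

Near the bed, under hydrostatic conditions, the piezometric head (z + ψ) equals the free-surface elevation, 522.85 m.
Velocity head = total − piezometric = 523.009 − 522.85 = 0.159 m.
v = √(2g·h_v) = √(2 × 9.81 × 0.159) = 1.77 m/s.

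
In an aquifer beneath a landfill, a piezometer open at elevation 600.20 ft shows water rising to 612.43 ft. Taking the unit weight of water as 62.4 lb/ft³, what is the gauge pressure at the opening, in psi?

Pressure head ψ = h − z = 612.43 − 600.20 = 12.23 ft.
P = γ·ψ / 144 = 62.4 × 12.23 / 144 = 5.30 psi.

P ≈ 5.30 psi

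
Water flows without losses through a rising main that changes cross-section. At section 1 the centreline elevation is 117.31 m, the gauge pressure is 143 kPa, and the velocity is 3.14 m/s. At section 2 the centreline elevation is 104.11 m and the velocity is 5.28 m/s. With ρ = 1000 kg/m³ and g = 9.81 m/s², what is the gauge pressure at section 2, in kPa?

Pressure head at 1: ψ₁ = P₁/(ρg) = 143×1000 / (1000 × 9.81) = 14.58 m.
Velocity heads: v₁²/2g = 3.14²/19.62 = 0.503 m; v₂²/2g = 5.28²/19.62 = 1.421 m.
Total head H = z₁ + ψ₁ + v₁²/2g = 117.31 + 14.58 + 0.503 = 132.39 m.
ψ₂ = H − z₂ − v₂²/2g = 132.39 − 104.11 − 1.421 = 26.86 m.
P₂ = ρgψ₂ = 1000 × 9.81 × 26.86 ≈ 263 kPa.

P₂ ≈ 263 kPa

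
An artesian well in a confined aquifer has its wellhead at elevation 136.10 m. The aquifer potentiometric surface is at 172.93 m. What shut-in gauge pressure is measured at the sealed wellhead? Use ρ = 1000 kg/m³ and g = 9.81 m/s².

P ≈ 361 kPa

Head above the cap: Δh = 172.93 − 136.10 = 36.83 m.
P = ρgΔh = 1000 × 9.81 × 36.83 = 361302 Pa ≈ 361 kPa.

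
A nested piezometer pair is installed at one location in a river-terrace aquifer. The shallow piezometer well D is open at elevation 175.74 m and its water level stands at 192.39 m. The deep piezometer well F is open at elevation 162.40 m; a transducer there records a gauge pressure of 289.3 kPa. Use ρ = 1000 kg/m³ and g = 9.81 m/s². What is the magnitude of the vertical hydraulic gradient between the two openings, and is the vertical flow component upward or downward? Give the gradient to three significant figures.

|i_v| ≈ 0.0375; vertical flow is downward

Total head at well D: h = 192.39 m (water level in the standpipe).
Pressure head at well F: ψ = P/(ρg) = 289.3×1000 / (1000 × 9.81) = 29.49 m.
Total head at well F: h = z + ψ = 162.40 + 29.49 = 191.89 m.
Δh = h(well D) − h(well F) = 192.39 − 191.89 = 0.50 m.
Vertical separation Δz = 175.74 − 162.40 = 13.34 m.
|i_v| = |Δh| / Δz = 0.50 / 13.34 = 0.0375.
Head is higher in the shallow piezometer, so vertical flow is downward (recharge condition).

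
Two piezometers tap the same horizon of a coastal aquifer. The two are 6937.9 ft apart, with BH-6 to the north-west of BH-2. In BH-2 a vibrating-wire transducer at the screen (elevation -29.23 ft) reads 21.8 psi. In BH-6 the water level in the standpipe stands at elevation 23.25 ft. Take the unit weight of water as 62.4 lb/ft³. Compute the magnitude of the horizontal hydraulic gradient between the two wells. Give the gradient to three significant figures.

i ≈ 0.000313

Pressure head at BH-2: ψ = 144·P/γ = 144 × 21.8 / 62.4 = 50.31 ft.
Total head at BH-2: h = z + ψ = -29.23 + 50.31 = 21.08 ft.
Total head at BH-6: h = 23.25 ft (water level in the piezometer is the total head).
Head difference: h(BH-2) − h(BH-6) = 21.08 − 23.25 = -2.17 ft.
Hydraulic gradient: i = |Δh| / L = 2.17 / 6937.9 = 0.000313.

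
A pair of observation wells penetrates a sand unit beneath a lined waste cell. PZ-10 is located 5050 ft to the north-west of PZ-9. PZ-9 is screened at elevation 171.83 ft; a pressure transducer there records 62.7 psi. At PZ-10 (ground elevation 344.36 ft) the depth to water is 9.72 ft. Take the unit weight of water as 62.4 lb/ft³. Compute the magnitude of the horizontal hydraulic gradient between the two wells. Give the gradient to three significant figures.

Pressure head at PZ-9: ψ = 144·P/γ = 144 × 62.7 / 62.4 = 144.69 ft.
Total head at PZ-9: h = z + ψ = 171.83 + 144.69 = 316.52 ft.
Total head at PZ-10: h = 344.36 − 9.72 = 334.64 ft.
Head difference: h(PZ-9) − h(PZ-10) = 316.52 − 334.64 = -18.12 ft.
Hydraulic gradient: i = |Δh| / L = 18.12 / 5050 = 0.00359.

i ≈ 0.00359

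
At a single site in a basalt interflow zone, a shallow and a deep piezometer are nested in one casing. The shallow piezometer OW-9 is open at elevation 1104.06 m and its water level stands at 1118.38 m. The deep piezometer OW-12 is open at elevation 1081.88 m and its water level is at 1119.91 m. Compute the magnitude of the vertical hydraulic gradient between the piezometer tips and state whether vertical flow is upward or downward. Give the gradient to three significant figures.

|i_v| ≈ 0.0690; vertical flow is upward

Total head at OW-9: h = 1118.38 m (water level in the standpipe).
Total head at OW-12: h = 1119.91 m.
Δh = h(OW-9) − h(OW-12) = 1118.38 − 1119.91 = -1.53 m.
Vertical separation Δz = 1104.06 − 1081.88 = 22.18 m.
|i_v| = |Δh| / Δz = 1.53 / 22.18 = 0.0690.
Head is higher in the deep piezometer, so vertical flow is upward (discharge condition).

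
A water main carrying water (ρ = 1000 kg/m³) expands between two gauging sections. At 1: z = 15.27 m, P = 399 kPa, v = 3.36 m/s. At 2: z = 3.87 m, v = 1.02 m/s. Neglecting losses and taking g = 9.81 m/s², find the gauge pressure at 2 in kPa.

Pressure head at 1: ψ₁ = P₁/(ρg) = 399×1000 / (1000 × 9.81) = 40.67 m.
Velocity heads: v₁²/2g = 3.36²/19.62 = 0.575 m; v₂²/2g = 1.02²/19.62 = 0.053 m.
Total head H = z₁ + ψ₁ + v₁²/2g = 15.27 + 40.67 + 0.575 = 56.52 m.
ψ₂ = H − z₂ − v₂²/2g = 56.52 − 3.87 − 0.053 = 52.60 m.
P₂ = ρgψ₂ = 1000 × 9.81 × 52.60 ≈ 516 kPa.

P₂ ≈ 516 kPa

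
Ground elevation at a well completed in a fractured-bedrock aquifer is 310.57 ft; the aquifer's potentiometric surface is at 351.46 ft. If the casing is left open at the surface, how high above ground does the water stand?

≈ 40.89 ft above ground

Water rises to the potentiometric surface, so the rise above ground = 351.46 − 310.57 = 40.89 ft.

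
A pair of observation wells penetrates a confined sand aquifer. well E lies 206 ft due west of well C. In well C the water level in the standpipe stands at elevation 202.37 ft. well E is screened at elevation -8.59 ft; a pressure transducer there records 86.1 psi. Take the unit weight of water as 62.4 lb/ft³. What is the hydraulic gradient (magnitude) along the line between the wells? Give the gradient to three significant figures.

i ≈ 0.0596

Total head at well C: h = 202.37 ft (water level in the piezometer is the total head).
Pressure head at well E: ψ = 144·P/γ = 144 × 86.1 / 62.4 = 198.69 ft.
Total head at well E: h = z + ψ = -8.59 + 198.69 = 190.10 ft.
Head difference: h(well C) − h(well E) = 202.37 − 190.10 = 12.27 ft.
Hydraulic gradient: i = |Δh| / L = 12.27 / 206 = 0.0596.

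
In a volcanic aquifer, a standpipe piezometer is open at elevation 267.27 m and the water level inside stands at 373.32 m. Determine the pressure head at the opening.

Total head h = 373.32 m (the water-surface elevation in the piezometer).
Pressure head ψ = h − z = 373.32 − 267.27 = 106.05 m.

ψ ≈ 106.05 m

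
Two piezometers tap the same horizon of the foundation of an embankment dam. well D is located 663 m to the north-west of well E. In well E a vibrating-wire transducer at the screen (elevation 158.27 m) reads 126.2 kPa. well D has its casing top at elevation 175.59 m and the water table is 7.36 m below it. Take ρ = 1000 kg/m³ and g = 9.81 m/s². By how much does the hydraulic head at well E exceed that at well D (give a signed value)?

Pressure head at well E: ψ = P/(ρg) = 126.2×1000 / (1000 × 9.81) = 12.86 m.
Total head at well E: h = z + ψ = 158.27 + 12.86 = 171.13 m.
Total head at well D: h = 175.59 − 7.36 = 168.23 m.
Head difference: h(well E) − h(well D) = 171.13 − 168.23 = 2.90 m.

Δh ≈ 2.90 m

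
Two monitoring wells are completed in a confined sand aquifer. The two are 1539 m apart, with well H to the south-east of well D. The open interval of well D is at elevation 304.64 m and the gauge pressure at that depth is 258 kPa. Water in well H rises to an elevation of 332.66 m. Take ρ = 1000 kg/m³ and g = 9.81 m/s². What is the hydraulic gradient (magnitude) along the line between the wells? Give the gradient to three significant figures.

Pressure head at well D: ψ = P/(ρg) = 258×1000 / (1000 × 9.81) = 26.30 m.
Total head at well D: h = z + ψ = 304.64 + 26.30 = 330.94 m.
Total head at well H: h = 332.66 m (water level in the piezometer is the total head).
Head difference: h(well D) − h(well H) = 330.94 − 332.66 = -1.72 m.
Hydraulic gradient: i = |Δh| / L = 1.72 / 1539 = 0.00112.

i ≈ 0.00112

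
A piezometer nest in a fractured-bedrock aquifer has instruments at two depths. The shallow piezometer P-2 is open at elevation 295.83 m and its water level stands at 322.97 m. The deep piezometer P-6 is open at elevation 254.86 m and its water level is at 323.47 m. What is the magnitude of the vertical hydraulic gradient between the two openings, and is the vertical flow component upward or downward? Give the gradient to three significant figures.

|i_v| ≈ 0.0122; vertical flow is upward

Total head at P-2: h = 322.97 m (water level in the standpipe).
Total head at P-6: h = 323.47 m.
Δh = h(P-2) − h(P-6) = 322.97 − 323.47 = -0.50 m.
Vertical separation Δz = 295.83 − 254.86 = 40.97 m.
|i_v| = |Δh| / Δz = 0.50 / 40.97 = 0.0122.
Head is higher in the deep piezometer, so vertical flow is upward (discharge condition).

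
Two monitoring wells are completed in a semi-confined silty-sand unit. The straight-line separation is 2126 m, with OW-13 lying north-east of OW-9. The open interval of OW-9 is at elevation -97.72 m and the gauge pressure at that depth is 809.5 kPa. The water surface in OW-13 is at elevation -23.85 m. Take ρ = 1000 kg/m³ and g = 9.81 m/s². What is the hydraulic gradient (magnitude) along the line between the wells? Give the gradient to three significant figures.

i ≈ 0.00407

Pressure head at OW-9: ψ = P/(ρg) = 809.5×1000 / (1000 × 9.81) = 82.52 m.
Total head at OW-9: h = z + ψ = -97.72 + 82.52 = -15.20 m.
Total head at OW-13: h = -23.85 m (water level in the piezometer is the total head).
Head difference: h(OW-9) − h(OW-13) = -15.20 − (-23.85) = 8.65 m.
Hydraulic gradient: i = |Δh| / L = 8.65 / 2126 = 0.00407.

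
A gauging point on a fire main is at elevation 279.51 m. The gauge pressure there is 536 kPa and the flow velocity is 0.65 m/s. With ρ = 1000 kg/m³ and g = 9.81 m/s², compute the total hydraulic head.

h ≈ 334.17 m

Pressure head ψ = P/(ρg) = 536×1000 / (1000 × 9.81) = 54.64 m.
Velocity head = v²/(2g) = 0.65² / (2 × 9.81) = 0.022 m.
h = z + ψ + v²/(2g) = 279.51 + 54.64 + 0.022 = 334.17 m.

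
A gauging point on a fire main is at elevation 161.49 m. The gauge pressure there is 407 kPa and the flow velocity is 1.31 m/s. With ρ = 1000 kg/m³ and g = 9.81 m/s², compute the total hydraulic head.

Pressure head ψ = P/(ρg) = 407×1000 / (1000 × 9.81) = 41.49 m.
Velocity head = v²/(2g) = 1.31² / (2 × 9.81) = 0.087 m.
h = z + ψ + v²/(2g) = 161.49 + 41.49 + 0.087 = 203.07 m.

h ≈ 203.07 m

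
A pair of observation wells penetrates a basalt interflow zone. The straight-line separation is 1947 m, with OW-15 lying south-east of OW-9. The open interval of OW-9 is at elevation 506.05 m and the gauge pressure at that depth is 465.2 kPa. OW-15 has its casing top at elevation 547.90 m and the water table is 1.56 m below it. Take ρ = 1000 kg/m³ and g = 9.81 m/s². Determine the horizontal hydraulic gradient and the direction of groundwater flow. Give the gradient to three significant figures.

Pressure head at OW-9: ψ = P/(ρg) = 465.2×1000 / (1000 × 9.81) = 47.42 m.
Total head at OW-9: h = z + ψ = 506.05 + 47.42 = 553.47 m.
Total head at OW-15: h = 547.90 − 1.56 = 546.34 m.
Head difference: h(OW-9) − h(OW-15) = 553.47 − 546.34 = 7.13 m.
Hydraulic gradient: i = |Δh| / L = 7.13 / 1947 = 0.00366.
Flow is from higher to lower head: from OW-9 toward OW-15, i.e. toward the south-east.

i ≈ 0.00366; groundwater flows toward the south-east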